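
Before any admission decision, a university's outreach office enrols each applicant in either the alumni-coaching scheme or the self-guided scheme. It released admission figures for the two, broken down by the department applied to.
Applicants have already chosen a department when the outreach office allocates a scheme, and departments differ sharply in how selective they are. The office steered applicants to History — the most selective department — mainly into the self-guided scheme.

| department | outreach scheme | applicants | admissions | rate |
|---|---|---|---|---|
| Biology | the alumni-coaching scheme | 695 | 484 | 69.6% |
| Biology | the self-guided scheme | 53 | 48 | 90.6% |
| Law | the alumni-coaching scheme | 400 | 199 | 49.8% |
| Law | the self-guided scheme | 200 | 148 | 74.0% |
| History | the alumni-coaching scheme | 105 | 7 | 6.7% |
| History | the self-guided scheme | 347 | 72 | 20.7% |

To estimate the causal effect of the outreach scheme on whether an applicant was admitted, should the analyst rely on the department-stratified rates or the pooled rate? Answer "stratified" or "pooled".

stratified

Since department is a pre-existing factor (not a product of the outreach scheme) and it affects the outcome on its own, it is a confounder. The stratified rates, not the pooled rate, identify the causal effect.
Within each level — Biology: 69.6% vs 90.6%; Law: 49.8% vs 74.0%; History: 6.7% vs 20.7% — the self-guided scheme is higher every time.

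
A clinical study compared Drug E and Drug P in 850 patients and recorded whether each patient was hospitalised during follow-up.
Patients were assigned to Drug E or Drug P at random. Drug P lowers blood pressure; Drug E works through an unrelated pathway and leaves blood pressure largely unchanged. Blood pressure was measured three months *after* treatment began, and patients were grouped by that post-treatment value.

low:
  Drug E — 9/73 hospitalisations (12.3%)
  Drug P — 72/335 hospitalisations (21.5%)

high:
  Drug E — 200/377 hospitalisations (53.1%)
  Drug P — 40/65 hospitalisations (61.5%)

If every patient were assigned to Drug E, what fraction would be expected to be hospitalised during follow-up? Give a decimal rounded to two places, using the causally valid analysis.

Because the drug influences blood pressure, blood pressure is a post-treatment mediator, not a confounder. Stratifying on it would bias the estimate; the causal effect is the crude pooled difference.
So P(outcome | do(Drug E)) is just the pooled rate for Drug E: 209/450 = 0.464.

0.46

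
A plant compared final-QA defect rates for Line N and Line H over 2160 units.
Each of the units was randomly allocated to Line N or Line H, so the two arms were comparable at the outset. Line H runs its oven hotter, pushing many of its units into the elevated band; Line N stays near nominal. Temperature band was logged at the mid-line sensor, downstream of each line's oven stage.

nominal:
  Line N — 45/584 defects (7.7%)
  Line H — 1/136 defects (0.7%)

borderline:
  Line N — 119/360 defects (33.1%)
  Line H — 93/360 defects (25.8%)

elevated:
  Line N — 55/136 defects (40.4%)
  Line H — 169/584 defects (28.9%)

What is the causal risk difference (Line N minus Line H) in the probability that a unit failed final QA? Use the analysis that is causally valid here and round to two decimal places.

Line H is lower inside every in-process temperature band stratum but Line N is lower in aggregate. Whether to stratify depends on how in-process temperature band relates to the line.
In-process temperature band is downstream of the line. One should not condition on a consequence of treatment, so the overall rates are the right comparison.
The causal difference is the pooled difference: 0.203 − 0.244 = -0.041.

-0.04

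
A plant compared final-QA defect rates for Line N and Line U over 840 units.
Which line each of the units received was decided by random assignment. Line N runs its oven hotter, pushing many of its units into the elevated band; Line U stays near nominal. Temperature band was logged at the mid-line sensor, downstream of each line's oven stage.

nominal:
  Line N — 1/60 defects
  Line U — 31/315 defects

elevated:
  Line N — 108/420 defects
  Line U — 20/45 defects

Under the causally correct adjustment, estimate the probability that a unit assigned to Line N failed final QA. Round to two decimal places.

0.23

Line N is lower inside every in-process temperature band stratum but Line U is lower in aggregate. Whether to stratify depends on how in-process temperature band relates to the line.
Because the line influences in-process temperature band, in-process temperature band is a post-treatment mediator, not a confounder. Stratifying on it would bias the estimate; the causal effect is the crude pooled difference.
So P(outcome | do(Line N)) is just the pooled rate for Line N: 109/480 = 0.227.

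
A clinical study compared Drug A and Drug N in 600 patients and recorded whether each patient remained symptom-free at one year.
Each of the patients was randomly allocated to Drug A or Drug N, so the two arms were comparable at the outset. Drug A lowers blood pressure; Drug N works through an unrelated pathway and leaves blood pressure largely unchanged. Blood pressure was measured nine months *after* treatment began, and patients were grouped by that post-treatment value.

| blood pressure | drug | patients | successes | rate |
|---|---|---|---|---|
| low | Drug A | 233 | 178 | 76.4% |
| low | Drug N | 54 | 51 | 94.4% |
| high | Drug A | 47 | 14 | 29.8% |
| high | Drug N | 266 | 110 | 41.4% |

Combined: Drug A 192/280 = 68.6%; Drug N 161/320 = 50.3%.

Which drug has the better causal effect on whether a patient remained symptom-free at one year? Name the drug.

Drug A

Within every blood pressure level Drug N has the higher rate, yet pooled Drug A does — Simpson's reversal.
Because the drug influences blood pressure, blood pressure is a post-treatment mediator, not a confounder. Stratifying on it would bias the estimate; the causal effect is the crude pooled difference.
Pooled: Drug A 68.6% vs Drug N 50.3%; Drug A is higher overall.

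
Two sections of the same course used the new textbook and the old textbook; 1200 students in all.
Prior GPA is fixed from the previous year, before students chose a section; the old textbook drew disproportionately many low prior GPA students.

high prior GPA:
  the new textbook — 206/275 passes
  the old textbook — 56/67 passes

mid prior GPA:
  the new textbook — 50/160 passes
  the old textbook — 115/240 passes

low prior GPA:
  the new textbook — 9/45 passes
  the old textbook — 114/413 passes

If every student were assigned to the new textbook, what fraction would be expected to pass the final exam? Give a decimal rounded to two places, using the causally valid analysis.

0.39

Here prior GPA band is a common cause — it drives both which teaching method a case falls under and the outcome. The crude comparison mixes populations; the stratum-specific rates are the causally relevant ones.
Standardising the new textbook to the population prior GPA band mix: 0.285·206/275 + 0.333·50/160 + 0.382·9/45 = 0.394.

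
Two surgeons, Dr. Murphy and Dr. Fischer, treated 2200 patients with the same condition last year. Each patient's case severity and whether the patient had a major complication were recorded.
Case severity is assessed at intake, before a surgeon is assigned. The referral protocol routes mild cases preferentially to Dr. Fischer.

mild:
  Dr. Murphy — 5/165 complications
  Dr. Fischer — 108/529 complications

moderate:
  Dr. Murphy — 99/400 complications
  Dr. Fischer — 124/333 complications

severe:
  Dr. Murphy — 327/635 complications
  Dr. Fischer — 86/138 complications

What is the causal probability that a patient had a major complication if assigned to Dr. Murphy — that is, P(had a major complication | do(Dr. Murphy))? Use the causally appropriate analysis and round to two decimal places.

0.27

Here case severity is a common cause — it drives both which surgeon a case falls under and the outcome. The crude comparison mixes populations; the stratum-specific rates are the causally relevant ones.
Standardising Dr. Murphy to the population case severity mix: 0.315·5/165 + 0.333·99/400 + 0.351·327/635 = 0.273.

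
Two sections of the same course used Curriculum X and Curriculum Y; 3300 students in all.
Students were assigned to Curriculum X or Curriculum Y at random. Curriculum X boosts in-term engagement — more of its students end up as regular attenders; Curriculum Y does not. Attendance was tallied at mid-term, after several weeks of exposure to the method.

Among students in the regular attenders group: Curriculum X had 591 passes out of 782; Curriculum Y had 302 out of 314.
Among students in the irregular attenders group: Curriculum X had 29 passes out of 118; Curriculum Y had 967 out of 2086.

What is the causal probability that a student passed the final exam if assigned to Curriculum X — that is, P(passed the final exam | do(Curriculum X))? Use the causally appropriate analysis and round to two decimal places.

0.69

Within every mid-term attendance level Curriculum Y has the higher rate, yet pooled Curriculum X does — Simpson's reversal.
Mid-term attendance lies on the pathway teaching method → mid-term attendance → outcome, so adjusting for it blocks the indirect effect. For the total causal effect of teaching method, use the unadjusted pooled rates.
So P(outcome | do(Curriculum X)) is just the pooled rate for Curriculum X: 620/900 = 0.689.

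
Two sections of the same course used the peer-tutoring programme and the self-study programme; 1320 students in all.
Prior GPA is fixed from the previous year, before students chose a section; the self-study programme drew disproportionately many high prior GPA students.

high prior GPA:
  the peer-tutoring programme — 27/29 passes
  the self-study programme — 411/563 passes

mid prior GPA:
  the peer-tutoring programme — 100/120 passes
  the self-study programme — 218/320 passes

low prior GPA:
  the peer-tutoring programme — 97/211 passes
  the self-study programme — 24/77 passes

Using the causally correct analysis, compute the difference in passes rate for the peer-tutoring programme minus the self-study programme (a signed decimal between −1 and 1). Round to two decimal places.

+0.17

The prior GPA band-specific comparison favours the peer-tutoring programme throughout, but the pooled figures favour the self-study programme. The question is whether to condition on prior GPA band.
Here prior GPA band is a common cause — it drives both which teaching method a case falls under and the outcome. The crude comparison mixes populations; the stratum-specific rates are the causally relevant ones.
Adjusting over the population distribution of prior GPA band: 0.448·(0.931−0.730) + 0.333·(0.833−0.681) + 0.218·(0.460−0.312) = +0.173.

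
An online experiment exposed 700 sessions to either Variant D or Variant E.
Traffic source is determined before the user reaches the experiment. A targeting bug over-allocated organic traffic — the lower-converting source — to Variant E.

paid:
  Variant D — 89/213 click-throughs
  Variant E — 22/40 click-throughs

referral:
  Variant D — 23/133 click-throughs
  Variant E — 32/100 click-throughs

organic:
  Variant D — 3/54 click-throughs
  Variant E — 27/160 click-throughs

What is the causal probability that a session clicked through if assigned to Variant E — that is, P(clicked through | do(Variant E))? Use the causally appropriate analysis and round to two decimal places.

The stratified and pooled comparisons disagree (Variant E wins within each traffic source; Variant D wins overall), so the answer turns on the causal role of traffic source.
Traffic source is set before the variant has any effect — it is not caused by the variant — and it independently drives the outcome. That makes it a confounder, so the causal comparison is within traffic source levels.
Standardising Variant E to the population traffic source mix: 0.361·22/40 + 0.333·32/100 + 0.306·27/160 = 0.357.

0.36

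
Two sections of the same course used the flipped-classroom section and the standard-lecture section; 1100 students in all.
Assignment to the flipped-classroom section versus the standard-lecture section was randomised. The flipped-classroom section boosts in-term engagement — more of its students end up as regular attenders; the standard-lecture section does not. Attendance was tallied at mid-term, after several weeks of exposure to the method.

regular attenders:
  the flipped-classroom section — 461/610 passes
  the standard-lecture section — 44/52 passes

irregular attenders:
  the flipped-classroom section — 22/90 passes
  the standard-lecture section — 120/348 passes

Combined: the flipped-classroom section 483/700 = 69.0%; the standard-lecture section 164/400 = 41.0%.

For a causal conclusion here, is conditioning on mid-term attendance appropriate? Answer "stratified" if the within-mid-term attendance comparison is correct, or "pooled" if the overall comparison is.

pooled

The stratified and pooled comparisons disagree (the standard-lecture section wins within each mid-term attendance; the flipped-classroom section wins overall), so the answer turns on the causal role of mid-term attendance.
Mid-term attendance is recorded after the teaching method and is itself shifted by it — it sits on the causal path from teaching method to outcome. Conditioning on a mediator would strip out part of the effect we want; the pooled comparison gives the total causal effect.
Pooled: the flipped-classroom section 69.0% vs the standard-lecture section 41.0%; the flipped-classroom section is higher overall.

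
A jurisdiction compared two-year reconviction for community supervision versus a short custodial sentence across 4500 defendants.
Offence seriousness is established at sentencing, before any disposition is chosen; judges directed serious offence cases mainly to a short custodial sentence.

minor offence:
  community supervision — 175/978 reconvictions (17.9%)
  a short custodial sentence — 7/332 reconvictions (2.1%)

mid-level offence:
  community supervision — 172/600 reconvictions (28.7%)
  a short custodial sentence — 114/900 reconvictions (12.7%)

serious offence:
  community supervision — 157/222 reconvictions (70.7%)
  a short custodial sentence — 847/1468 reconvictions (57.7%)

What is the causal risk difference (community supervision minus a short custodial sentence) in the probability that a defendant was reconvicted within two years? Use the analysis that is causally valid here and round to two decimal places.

Within every offence seriousness level a short custodial sentence has the lower rate, yet pooled community supervision does — Simpson's reversal.
Offence seriousness satisfies the back-door criterion: it is not a descendant of the disposition, and it blocks the spurious path from disposition to outcome. Adjusting for it (i.e., using the within-offence seriousness rates) gives the causal effect.
Adjusting over the population distribution of offence seriousness: 0.291·(0.179−0.021) + 0.333·(0.287−0.127) + 0.376·(0.707−0.577) = +0.148.

+0.15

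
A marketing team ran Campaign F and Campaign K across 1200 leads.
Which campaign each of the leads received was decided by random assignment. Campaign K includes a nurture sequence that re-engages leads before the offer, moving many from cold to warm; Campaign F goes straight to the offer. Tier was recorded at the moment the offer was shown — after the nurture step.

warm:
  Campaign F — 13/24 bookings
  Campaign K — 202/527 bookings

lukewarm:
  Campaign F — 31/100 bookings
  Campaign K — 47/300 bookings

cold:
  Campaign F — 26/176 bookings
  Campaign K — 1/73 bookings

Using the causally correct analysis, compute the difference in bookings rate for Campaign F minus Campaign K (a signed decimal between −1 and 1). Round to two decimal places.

Because the campaign influences engagement tier, engagement tier is a post-treatment mediator, not a confounder. Stratifying on it would bias the estimate; the causal effect is the crude pooled difference.
The causal difference is the pooled difference: 0.233 − 0.278 = -0.044.

-0.04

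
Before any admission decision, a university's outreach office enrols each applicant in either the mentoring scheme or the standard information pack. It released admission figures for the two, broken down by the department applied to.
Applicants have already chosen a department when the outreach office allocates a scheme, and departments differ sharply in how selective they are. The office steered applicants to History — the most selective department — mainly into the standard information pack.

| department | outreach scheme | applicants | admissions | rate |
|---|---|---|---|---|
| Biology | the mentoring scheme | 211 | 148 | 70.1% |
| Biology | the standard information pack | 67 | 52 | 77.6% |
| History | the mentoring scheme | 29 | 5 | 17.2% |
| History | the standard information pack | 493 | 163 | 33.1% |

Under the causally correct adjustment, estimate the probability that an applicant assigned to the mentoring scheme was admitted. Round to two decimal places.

0.36

Since department is a pre-existing factor (not a product of the outreach scheme) and it affects the outcome on its own, it is a confounder. The stratified rates, not the pooled rate, identify the causal effect.
Standardising the mentoring scheme to the population department mix: 0.347·148/211 + 0.652·5/29 = 0.356.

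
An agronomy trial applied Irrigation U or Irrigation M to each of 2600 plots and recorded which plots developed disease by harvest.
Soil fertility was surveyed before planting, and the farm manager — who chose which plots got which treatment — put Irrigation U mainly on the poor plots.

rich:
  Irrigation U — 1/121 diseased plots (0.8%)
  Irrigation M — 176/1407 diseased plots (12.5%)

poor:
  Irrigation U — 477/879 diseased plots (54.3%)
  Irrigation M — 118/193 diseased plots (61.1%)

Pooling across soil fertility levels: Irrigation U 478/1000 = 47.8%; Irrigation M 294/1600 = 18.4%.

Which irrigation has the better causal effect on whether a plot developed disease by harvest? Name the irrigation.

Irrigation U

Soil fertility is set before the irrigation has any effect — it is not caused by the irrigation — and it independently drives the outcome. That makes it a confounder, so the causal comparison is within soil fertility levels.
Within each level — rich: 0.8% vs 12.5%; poor: 54.3% vs 61.1% — Irrigation U is lower every time.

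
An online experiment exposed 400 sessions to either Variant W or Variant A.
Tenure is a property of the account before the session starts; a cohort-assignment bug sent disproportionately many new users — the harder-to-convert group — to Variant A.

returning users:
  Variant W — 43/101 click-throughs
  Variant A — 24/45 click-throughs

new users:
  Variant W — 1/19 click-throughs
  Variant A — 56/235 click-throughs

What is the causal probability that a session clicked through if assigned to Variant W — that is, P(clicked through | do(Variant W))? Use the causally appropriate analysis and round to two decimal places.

0.19

The stratified and pooled comparisons disagree (Variant A wins within each user tenure; Variant W wins overall), so the answer turns on the causal role of user tenure.
User tenure satisfies the back-door criterion: it is not a descendant of the variant, and it blocks the spurious path from variant to outcome. Adjusting for it (i.e., using the within-user tenure rates) gives the causal effect.
Standardising Variant W to the population user tenure mix: 0.365·43/101 + 0.635·1/19 = 0.189.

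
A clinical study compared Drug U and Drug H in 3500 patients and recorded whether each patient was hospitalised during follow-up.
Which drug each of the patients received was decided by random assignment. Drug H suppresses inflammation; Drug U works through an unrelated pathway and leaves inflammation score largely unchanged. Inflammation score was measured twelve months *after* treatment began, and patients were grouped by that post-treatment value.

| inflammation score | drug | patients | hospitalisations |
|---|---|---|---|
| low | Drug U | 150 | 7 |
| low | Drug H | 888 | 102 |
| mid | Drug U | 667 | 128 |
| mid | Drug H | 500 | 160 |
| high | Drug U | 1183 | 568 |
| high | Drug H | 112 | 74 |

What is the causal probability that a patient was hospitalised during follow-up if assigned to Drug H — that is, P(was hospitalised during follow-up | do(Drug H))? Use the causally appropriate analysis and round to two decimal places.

Within every inflammation score level Drug U has the lower rate, yet pooled Drug H does — Simpson's reversal.
Inflammation score lies on the pathway drug → inflammation score → outcome, so adjusting for it blocks the indirect effect. For the total causal effect of drug, use the unadjusted pooled rates.
So P(outcome | do(Drug H)) is just the pooled rate for Drug H: 336/1500 = 0.224.

0.22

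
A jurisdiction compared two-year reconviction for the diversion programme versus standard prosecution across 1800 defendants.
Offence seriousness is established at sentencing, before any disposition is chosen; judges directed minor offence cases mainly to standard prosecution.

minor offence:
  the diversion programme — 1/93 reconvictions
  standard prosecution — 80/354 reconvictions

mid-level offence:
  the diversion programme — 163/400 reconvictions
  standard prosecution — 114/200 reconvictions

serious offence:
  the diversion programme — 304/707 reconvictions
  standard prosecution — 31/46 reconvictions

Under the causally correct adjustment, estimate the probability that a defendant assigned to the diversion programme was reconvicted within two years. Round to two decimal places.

0.32

The stratified and pooled comparisons disagree (the diversion programme wins within each offence seriousness; standard prosecution wins overall), so the answer turns on the causal role of offence seriousness.
Offence seriousness is set before the disposition has any effect — it is not caused by the disposition — and it independently drives the outcome. That makes it a confounder, so the causal comparison is within offence seriousness levels.
Standardising the diversion programme to the population offence seriousness mix: 0.248·1/93 + 0.333·163/400 + 0.418·304/707 = 0.318.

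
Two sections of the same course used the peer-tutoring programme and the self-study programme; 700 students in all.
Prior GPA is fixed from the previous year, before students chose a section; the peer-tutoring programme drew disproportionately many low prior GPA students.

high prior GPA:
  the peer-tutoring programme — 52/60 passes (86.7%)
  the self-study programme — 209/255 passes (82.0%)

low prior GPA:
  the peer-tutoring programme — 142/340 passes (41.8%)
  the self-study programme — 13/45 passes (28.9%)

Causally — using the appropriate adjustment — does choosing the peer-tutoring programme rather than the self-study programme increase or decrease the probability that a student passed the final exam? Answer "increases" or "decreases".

increases

the peer-tutoring programme is higher inside every prior GPA band stratum but the self-study programme is higher in aggregate. Whether to stratify depends on how prior GPA band relates to the teaching method.
Since prior GPA band is a pre-existing factor (not a product of the teaching method) and it affects the outcome on its own, it is a confounder. The stratified rates, not the pooled rate, identify the causal effect.
Within each level — high prior GPA: 86.7% vs 82.0%; low prior GPA: 41.8% vs 28.9% — the peer-tutoring programme is higher every time.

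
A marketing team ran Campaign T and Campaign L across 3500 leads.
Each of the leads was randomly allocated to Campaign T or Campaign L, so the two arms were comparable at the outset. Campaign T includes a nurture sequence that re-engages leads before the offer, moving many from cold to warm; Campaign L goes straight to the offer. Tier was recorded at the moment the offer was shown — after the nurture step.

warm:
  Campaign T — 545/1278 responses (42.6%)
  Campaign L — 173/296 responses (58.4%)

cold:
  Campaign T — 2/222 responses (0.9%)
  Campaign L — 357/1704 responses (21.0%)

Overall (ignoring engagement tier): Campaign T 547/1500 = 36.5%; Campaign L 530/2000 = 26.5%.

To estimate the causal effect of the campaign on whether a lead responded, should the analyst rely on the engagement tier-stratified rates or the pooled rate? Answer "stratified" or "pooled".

The engagement tier-specific comparison favours Campaign L throughout, but the pooled figures favour Campaign T. The question is whether to condition on engagement tier.
Engagement tier lies on the pathway campaign → engagement tier → outcome, so adjusting for it blocks the indirect effect. For the total causal effect of campaign, use the unadjusted pooled rates.
Pooled: Campaign T 36.5% vs Campaign L 26.5%; Campaign T is higher overall.

pooled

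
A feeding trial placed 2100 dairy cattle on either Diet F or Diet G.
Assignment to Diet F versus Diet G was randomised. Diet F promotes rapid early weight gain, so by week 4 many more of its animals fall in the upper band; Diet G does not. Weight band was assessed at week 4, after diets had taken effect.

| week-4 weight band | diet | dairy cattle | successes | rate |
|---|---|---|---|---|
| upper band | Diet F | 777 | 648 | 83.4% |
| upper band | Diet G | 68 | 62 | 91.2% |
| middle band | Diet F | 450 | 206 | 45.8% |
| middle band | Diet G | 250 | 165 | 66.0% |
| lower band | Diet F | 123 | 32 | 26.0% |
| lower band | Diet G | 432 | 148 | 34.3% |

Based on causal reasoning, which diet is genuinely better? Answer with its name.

Diet F

The week-4 weight band-specific comparison favours Diet G throughout, but the pooled figures favour Diet F. The question is whether to condition on week-4 weight band.
Because the diet influences week-4 weight band, week-4 weight band is a post-treatment mediator, not a confounder. Stratifying on it would bias the estimate; the causal effect is the crude pooled difference.
Pooled: Diet F 65.6% vs Diet G 50.0%; Diet F is higher overall.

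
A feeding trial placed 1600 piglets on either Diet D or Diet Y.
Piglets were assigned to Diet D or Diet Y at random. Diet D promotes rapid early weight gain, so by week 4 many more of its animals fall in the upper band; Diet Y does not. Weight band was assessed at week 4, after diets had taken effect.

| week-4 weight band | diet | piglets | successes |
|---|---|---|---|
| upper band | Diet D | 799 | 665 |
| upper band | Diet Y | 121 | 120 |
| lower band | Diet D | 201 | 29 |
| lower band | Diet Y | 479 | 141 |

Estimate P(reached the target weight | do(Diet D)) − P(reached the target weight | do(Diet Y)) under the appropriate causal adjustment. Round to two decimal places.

+0.26

Week-4 weight band here is a post-treatment variable shaped by the diet; conditioning on it would introduce bias rather than remove it. The overall comparison is the causal one.
The causal difference is the pooled difference: 0.694 − 0.435 = +0.259.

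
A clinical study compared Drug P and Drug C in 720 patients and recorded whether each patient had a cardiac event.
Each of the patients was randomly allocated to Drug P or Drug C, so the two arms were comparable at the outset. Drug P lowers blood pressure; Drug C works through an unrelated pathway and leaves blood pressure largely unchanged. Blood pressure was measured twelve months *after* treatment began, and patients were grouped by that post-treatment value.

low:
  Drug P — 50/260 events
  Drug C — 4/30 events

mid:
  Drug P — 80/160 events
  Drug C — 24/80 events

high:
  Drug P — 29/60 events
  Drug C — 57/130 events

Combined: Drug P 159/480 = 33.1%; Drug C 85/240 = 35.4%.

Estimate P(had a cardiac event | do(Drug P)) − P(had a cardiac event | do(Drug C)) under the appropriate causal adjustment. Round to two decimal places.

-0.02

Blood pressure lies on the pathway drug → blood pressure → outcome, so adjusting for it blocks the indirect effect. For the total causal effect of drug, use the unadjusted pooled rates.
The causal difference is the pooled difference: 0.331 − 0.354 = -0.023.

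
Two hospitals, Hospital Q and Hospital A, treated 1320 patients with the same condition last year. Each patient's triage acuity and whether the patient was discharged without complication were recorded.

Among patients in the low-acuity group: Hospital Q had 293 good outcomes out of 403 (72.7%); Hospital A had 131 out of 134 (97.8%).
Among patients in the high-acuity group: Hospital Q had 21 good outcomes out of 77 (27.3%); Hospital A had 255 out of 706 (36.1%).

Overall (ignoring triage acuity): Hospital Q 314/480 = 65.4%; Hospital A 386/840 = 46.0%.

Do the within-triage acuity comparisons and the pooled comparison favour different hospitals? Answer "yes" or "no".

Within each triage acuity level (low-acuity 72.7% vs 97.8%; high-acuity 27.3% vs 36.1%), Hospital A has the higher rate every time. Pooled: 65.4% vs 46.0% — Hospital Q has the higher rate overall. The two comparisons disagree.

yes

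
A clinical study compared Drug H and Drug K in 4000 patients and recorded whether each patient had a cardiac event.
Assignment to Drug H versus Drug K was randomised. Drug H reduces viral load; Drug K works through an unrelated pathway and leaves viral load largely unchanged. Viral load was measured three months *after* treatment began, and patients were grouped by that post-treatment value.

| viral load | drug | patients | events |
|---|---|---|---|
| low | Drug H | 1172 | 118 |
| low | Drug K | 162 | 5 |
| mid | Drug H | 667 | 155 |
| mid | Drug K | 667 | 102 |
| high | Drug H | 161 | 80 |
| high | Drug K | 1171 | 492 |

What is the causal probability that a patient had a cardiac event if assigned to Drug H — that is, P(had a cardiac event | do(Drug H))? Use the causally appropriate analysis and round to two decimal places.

The stratified and pooled comparisons disagree (Drug K wins within each viral load; Drug H wins overall), so the answer turns on the causal role of viral load.
Because the drug influences viral load, viral load is a post-treatment mediator, not a confounder. Stratifying on it would bias the estimate; the causal effect is the crude pooled difference.
So P(outcome | do(Drug H)) is just the pooled rate for Drug H: 353/2000 = 0.176.

0.18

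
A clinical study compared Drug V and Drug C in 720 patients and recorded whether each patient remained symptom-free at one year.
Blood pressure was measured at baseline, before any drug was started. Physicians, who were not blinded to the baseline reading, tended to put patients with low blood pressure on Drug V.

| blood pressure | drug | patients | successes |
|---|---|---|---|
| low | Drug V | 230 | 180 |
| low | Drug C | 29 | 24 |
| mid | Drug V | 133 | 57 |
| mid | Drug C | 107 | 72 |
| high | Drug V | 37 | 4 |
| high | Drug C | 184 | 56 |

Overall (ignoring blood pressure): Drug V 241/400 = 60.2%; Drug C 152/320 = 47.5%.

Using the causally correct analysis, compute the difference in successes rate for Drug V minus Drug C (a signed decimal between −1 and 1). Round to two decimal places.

-0.16

Within every blood pressure level Drug C has the higher rate, yet pooled Drug V does — Simpson's reversal.
Blood pressure is set before the drug has any effect — it is not caused by the drug — and it independently drives the outcome. That makes it a confounder, so the causal comparison is within blood pressure levels.
Adjusting over the population distribution of blood pressure: 0.360·(0.783−0.828) + 0.333·(0.429−0.673) + 0.307·(0.108−0.304) = -0.158.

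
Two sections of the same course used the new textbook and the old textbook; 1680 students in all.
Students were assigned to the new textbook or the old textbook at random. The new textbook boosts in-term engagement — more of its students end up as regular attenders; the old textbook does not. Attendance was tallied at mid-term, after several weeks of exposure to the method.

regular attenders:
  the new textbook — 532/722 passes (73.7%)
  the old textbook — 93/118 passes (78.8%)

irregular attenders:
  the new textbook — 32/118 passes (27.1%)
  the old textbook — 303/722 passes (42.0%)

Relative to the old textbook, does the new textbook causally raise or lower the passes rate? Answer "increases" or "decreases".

the old textbook is higher inside every mid-term attendance stratum but the new textbook is higher in aggregate. Whether to stratify depends on how mid-term attendance relates to the teaching method.
Mid-term attendance lies on the pathway teaching method → mid-term attendance → outcome, so adjusting for it blocks the indirect effect. For the total causal effect of teaching method, use the unadjusted pooled rates.
Pooled: the new textbook 67.1% vs the old textbook 47.1%; the new textbook is higher overall.

increases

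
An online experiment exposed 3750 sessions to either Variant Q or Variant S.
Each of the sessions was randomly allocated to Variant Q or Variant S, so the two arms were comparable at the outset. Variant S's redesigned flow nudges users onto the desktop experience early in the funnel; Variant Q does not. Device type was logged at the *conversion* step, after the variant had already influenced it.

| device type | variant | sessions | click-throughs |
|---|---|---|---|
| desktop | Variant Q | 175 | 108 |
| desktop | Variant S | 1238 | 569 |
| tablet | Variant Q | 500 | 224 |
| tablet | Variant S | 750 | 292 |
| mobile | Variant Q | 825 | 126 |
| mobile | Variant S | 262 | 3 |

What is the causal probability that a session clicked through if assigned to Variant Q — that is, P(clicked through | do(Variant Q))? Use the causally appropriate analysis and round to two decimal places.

Because the variant influences device type, device type is a post-treatment mediator, not a confounder. Stratifying on it would bias the estimate; the causal effect is the crude pooled difference.
So P(outcome | do(Variant Q)) is just the pooled rate for Variant Q: 458/1500 = 0.305.

0.31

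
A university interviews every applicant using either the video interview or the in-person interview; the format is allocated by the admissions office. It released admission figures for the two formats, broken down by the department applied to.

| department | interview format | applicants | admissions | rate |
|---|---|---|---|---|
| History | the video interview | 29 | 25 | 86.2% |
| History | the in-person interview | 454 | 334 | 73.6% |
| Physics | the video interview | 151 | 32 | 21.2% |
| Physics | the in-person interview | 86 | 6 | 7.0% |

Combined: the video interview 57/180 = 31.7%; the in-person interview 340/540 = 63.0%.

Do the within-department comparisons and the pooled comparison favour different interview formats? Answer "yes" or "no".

Within each department level (History 86.2% vs 73.6%; Physics 21.2% vs 7.0%), the video interview has the higher rate every time. Pooled: 31.7% vs 63.0% — the in-person interview has the higher rate overall. The two comparisons disagree.

yes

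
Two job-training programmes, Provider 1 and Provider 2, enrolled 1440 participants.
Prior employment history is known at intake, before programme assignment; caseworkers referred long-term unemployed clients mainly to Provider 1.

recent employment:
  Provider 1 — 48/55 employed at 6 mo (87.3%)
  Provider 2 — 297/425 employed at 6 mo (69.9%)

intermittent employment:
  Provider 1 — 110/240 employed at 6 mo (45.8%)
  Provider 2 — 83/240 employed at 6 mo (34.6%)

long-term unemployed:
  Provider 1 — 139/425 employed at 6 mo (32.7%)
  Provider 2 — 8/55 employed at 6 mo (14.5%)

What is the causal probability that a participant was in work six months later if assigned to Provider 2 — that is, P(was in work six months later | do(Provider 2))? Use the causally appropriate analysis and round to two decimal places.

Provider 1 is higher inside every prior employment history stratum but Provider 2 is higher in aggregate. Whether to stratify depends on how prior employment history relates to the programme.
The imbalance in prior employment history arose from how participants were allocated, not from anything the programme did; and prior employment history independently affects the outcome. The pooled gap is confounded — condition on prior employment history.
Standardising Provider 2 to the population prior employment history mix: 0.333·297/425 + 0.333·83/240 + 0.333·8/55 = 0.397.

0.40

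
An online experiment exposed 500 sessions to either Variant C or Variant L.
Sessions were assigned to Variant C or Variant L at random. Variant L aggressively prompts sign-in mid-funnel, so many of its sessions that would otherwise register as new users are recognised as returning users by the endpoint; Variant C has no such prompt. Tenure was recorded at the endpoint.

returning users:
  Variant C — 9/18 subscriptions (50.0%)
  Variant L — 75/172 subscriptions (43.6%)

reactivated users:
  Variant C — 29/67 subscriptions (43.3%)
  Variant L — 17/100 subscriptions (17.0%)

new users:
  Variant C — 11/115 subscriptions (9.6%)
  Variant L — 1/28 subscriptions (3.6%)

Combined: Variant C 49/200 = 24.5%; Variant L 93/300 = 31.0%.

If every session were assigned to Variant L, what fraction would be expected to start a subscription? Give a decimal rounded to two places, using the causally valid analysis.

0.31

The stratified and pooled comparisons disagree (Variant C wins within each user tenure; Variant L wins overall), so the answer turns on the causal role of user tenure.
User tenure here is a post-treatment variable shaped by the variant; conditioning on it would introduce bias rather than remove it. The overall comparison is the causal one.
So P(outcome | do(Variant L)) is just the pooled rate for Variant L: 93/300 = 0.310.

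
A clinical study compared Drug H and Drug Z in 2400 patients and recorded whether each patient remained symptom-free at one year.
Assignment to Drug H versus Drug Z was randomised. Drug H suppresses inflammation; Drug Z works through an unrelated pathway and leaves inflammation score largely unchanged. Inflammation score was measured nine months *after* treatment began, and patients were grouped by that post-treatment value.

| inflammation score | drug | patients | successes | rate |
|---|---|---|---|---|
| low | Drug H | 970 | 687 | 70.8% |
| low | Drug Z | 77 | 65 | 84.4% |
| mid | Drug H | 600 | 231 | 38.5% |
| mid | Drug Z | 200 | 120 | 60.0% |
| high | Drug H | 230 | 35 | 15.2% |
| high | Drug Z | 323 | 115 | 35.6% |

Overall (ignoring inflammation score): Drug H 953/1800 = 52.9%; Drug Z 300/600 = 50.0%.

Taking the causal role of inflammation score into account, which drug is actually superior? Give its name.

Drug H

Inflammation score lies on the pathway drug → inflammation score → outcome, so adjusting for it blocks the indirect effect. For the total causal effect of drug, use the unadjusted pooled rates.
Pooled: Drug H 52.9% vs Drug Z 50.0%; Drug H is higher overall.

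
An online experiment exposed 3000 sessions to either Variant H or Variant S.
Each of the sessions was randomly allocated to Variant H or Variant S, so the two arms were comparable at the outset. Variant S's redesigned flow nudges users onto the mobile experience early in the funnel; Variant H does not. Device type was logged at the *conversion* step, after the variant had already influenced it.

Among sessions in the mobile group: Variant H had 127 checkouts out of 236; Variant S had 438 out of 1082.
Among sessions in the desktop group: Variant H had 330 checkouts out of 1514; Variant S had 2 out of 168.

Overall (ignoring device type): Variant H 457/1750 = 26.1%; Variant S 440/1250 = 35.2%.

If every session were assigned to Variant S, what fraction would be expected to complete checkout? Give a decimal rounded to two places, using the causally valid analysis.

0.35

Device type is recorded after the variant and is itself shifted by it — it sits on the causal path from variant to outcome. Conditioning on a mediator would strip out part of the effect we want; the pooled comparison gives the total causal effect.
So P(outcome | do(Variant S)) is just the pooled rate for Variant S: 440/1250 = 0.352.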